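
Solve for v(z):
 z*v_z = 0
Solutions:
 v(z) = C1


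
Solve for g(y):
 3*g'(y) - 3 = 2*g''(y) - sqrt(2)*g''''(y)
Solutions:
 g(y) = C1 + C2*exp(y*(4*2^(1/6)*3^(2/3)/(2*sqrt(3)*sqrt(243/2 - 8*sqrt(2)) + 27*sqrt(2))^(1/3) + 6^(1/3)*(2*sqrt(3)*sqrt(243/2 - 8*sqrt(2)) + 27*sqrt(2))^(1/3))/12)*sin(sqrt(3)*y*(-2^(1/6)/(2*sqrt(6561/2 - 216*sqrt(2)) + 81*sqrt(2))^(1/3) + 2^(1/3)*(2*sqrt(6561/2 - 216*sqrt(2)) + 81*sqrt(2))^(1/3)/12)) + C3*exp(y*(4*2^(1/6)*3^(2/3)/(2*sqrt(3)*sqrt(243/2 - 8*sqrt(2)) + 27*sqrt(2))^(1/3) + 6^(1/3)*(2*sqrt(3)*sqrt(243/2 - 8*sqrt(2)) + 27*sqrt(2))^(1/3))/12)*cos(sqrt(3)*y*(-2^(1/6)/(2*sqrt(6561/2 - 216*sqrt(2)) + 81*sqrt(2))^(1/3) + 2^(1/3)*(2*sqrt(6561/2 - 216*sqrt(2)) + 81*sqrt(2))^(1/3)/12)) + C4*exp(-y*(4*2^(1/6)*3^(2/3)/(2*sqrt(3)*sqrt(243/2 - 8*sqrt(2)) + 27*sqrt(2))^(1/3) + 6^(1/3)*(2*sqrt(3)*sqrt(243/2 - 8*sqrt(2)) + 27*sqrt(2))^(1/3))/6) + y


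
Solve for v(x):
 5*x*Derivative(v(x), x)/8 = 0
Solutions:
 v(x) = C1


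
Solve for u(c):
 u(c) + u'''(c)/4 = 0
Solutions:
 u(c) = C3*exp(-2^(2/3)*c) + (C1*sin(2^(2/3)*sqrt(3)*c/2) + C2*cos(2^(2/3)*sqrt(3)*c/2))*exp(2^(2/3)*c/2)


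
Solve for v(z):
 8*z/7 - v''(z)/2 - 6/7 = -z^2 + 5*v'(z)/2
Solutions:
 v(z) = C1 + C2*exp(-5*z) + 2*z^3/15 + 26*z^2/175 - 352*z/875


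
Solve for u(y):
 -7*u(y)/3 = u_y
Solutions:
 u(y) = C1*exp(-7*y/3)


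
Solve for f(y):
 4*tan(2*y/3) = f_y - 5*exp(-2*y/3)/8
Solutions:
 f(y) = C1 + 3*log(tan(2*y/3)^2 + 1) - 15*exp(-2*y/3)/16


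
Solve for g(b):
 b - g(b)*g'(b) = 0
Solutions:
 g(b) = -sqrt(C1 + b^2)
 g(b) = sqrt(C1 + b^2)


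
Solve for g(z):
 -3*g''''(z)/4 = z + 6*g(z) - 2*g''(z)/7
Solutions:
 g(z) = -z/6 + (C1*sin(2^(3/4)*z*sin(atan(sqrt(878)/2)/2)) + C2*cos(2^(3/4)*z*sin(atan(sqrt(878)/2)/2)))*exp(-2^(3/4)*z*cos(atan(sqrt(878)/2)/2)) + (C3*sin(2^(3/4)*z*sin(atan(sqrt(878)/2)/2)) + C4*cos(2^(3/4)*z*sin(atan(sqrt(878)/2)/2)))*exp(2^(3/4)*z*cos(atan(sqrt(878)/2)/2))


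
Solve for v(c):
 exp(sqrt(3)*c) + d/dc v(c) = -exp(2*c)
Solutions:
 v(c) = C1 - exp(2*c)/2 - sqrt(3)*exp(sqrt(3)*c)/3


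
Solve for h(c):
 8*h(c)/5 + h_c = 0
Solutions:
 h(c) = C1*exp(-8*c/5)


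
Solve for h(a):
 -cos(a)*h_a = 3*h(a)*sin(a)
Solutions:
 h(a) = C1*cos(a)^3


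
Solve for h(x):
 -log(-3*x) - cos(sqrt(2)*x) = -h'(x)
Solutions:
 h(x) = C1 + x*log(-x) - x + x*log(3) + sqrt(2)*sin(sqrt(2)*x)/2


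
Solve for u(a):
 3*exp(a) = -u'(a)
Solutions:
 u(a) = C1 - 3*exp(a)


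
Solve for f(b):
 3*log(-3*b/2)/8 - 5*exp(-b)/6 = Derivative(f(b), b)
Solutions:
 f(b) = C1 + 3*b*log(-b)/8 + 3*b*(-1 - log(2) + log(3))/8 + 5*exp(-b)/6


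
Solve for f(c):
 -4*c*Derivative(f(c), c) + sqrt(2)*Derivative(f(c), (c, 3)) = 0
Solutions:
 f(c) = C1 + Integral(C2*airyai(sqrt(2)*c) + C3*airybi(sqrt(2)*c), c)


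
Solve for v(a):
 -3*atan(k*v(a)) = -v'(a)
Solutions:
 Integral(1/atan(_y*k), (_y, v(a))) = C1 + 3*a


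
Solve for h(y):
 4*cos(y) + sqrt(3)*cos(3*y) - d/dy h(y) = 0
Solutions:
 h(y) = C1 + 4*sin(y) + sqrt(3)*sin(3*y)/3


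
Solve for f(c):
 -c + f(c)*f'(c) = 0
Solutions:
 f(c) = -sqrt(C1 + c^2)
 f(c) = sqrt(C1 + c^2)


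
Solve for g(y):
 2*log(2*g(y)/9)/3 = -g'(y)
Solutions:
 3*Integral(1/(log(_y) - 2*log(3) + log(2)), (_y, g(y)))/2 = C1 - y


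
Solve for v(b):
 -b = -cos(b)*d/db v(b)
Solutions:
 v(b) = C1 + Integral(b/cos(b), b)


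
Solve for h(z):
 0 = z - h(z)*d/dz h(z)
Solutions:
 h(z) = -sqrt(C1 + z^2)
 h(z) = sqrt(C1 + z^2)


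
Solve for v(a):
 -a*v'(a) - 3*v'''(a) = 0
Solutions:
 v(a) = C1 + Integral(C2*airyai(-3^(2/3)*a/3) + C3*airybi(-3^(2/3)*a/3), a)


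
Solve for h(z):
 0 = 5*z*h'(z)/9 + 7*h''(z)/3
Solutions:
 h(z) = C1 + C2*erf(sqrt(210)*z/42)


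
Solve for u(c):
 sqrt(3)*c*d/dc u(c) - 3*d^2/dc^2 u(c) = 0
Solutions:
 u(c) = C1 + C2*erfi(sqrt(2)*3^(3/4)*c/6)


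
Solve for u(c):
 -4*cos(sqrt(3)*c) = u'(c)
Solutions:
 u(c) = C1 - 4*sqrt(3)*sin(sqrt(3)*c)/3


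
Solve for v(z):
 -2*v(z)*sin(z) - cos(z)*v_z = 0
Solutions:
 v(z) = C1*cos(z)^2


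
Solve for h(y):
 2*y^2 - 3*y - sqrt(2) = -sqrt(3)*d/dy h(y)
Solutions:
 h(y) = C1 - 2*sqrt(3)*y^3/9 + sqrt(3)*y^2/2 + sqrt(6)*y/3


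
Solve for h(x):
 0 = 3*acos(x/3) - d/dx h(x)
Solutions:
 h(x) = C1 + 3*x*acos(x/3) - 3*sqrt(9 - x^2)


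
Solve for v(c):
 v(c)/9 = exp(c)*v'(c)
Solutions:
 v(c) = C1*exp(-exp(-c)/9)


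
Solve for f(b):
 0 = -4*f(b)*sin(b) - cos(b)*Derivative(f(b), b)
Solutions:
 f(b) = C1*cos(b)^4


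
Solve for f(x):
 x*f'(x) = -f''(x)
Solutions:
 f(x) = C1 + C2*erf(sqrt(2)*x/2)


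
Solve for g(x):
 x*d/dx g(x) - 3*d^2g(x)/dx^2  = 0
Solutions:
 g(x) = C1 + C2*erfi(sqrt(6)*x/6)


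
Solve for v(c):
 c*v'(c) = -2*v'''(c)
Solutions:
 v(c) = C1 + Integral(C2*airyai(-2^(2/3)*c/2) + C3*airybi(-2^(2/3)*c/2), c)


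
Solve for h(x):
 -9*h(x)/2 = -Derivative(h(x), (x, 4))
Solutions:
 h(x) = C1*exp(-2^(3/4)*sqrt(3)*x/2) + C2*exp(2^(3/4)*sqrt(3)*x/2) + C3*sin(2^(3/4)*sqrt(3)*x/2) + C4*cos(2^(3/4)*sqrt(3)*x/2)


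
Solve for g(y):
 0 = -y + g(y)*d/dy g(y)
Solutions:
 g(y) = -sqrt(C1 + y^2)
 g(y) = sqrt(C1 + y^2)


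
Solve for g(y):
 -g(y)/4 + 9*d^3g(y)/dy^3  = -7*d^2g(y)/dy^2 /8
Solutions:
 g(y) = C1*exp(-y*(49/(216*sqrt(417846) + 139625)^(1/3) + 14 + (216*sqrt(417846) + 139625)^(1/3))/432)*sin(sqrt(3)*y*(-(216*sqrt(417846) + 139625)^(1/3) + 49/(216*sqrt(417846) + 139625)^(1/3))/432) + C2*exp(-y*(49/(216*sqrt(417846) + 139625)^(1/3) + 14 + (216*sqrt(417846) + 139625)^(1/3))/432)*cos(sqrt(3)*y*(-(216*sqrt(417846) + 139625)^(1/3) + 49/(216*sqrt(417846) + 139625)^(1/3))/432) + C3*exp(y*(-7 + 49/(216*sqrt(417846) + 139625)^(1/3) + (216*sqrt(417846) + 139625)^(1/3))/216)


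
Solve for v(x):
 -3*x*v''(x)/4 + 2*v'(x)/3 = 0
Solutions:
 v(x) = C1 + C2*x^(17/9)


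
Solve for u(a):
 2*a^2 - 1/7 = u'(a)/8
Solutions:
 u(a) = C1 + 16*a^3/3 - 8*a/7


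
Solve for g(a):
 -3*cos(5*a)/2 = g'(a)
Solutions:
 g(a) = C1 - 3*sin(5*a)/10


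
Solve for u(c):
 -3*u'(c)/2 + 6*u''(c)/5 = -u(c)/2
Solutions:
 u(c) = (C1*sin(sqrt(15)*c/24) + C2*cos(sqrt(15)*c/24))*exp(5*c/8)


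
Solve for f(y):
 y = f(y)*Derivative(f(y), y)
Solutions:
 f(y) = -sqrt(C1 + y^2)
 f(y) = sqrt(C1 + y^2)


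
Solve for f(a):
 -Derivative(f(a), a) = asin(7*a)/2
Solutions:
 f(a) = C1 - a*asin(7*a)/2 - sqrt(1 - 49*a^2)/14


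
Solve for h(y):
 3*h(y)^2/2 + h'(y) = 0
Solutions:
 h(y) = 2/(C1 + 3*y)


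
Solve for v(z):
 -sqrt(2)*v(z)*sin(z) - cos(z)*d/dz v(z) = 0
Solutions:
 v(z) = C1*cos(z)^(sqrt(2))


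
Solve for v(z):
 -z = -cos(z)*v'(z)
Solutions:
 v(z) = C1 + Integral(z/cos(z), z)


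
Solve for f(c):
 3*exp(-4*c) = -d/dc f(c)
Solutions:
 f(c) = C1 + 3*exp(-4*c)/4


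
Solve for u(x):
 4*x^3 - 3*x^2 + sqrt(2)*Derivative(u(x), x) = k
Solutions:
 u(x) = C1 + sqrt(2)*k*x/2 - sqrt(2)*x^4/2 + sqrt(2)*x^3/2


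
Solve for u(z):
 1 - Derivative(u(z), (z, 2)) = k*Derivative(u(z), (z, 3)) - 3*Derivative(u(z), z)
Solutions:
 u(z) = C1 + C2*exp(z*(sqrt(12*k + 1) - 1)/(2*k)) + C3*exp(-z*(sqrt(12*k + 1) + 1)/(2*k)) - z/3


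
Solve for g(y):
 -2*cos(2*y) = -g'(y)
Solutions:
 g(y) = C1 + sin(2*y)


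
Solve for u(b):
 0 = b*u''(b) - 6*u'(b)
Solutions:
 u(b) = C1 + C2*b^7


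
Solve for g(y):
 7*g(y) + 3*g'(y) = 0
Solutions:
 g(y) = C1*exp(-7*y/3)


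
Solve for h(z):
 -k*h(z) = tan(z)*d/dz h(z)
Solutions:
 h(z) = C1*exp(-k*log(sin(z)))


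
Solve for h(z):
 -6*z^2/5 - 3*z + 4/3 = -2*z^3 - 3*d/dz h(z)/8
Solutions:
 h(z) = C1 - 4*z^4/3 + 16*z^3/15 + 4*z^2 - 32*z/9


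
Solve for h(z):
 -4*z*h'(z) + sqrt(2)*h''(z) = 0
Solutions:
 h(z) = C1 + C2*erfi(2^(1/4)*z)


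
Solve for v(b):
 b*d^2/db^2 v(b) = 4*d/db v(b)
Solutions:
 v(b) = C1 + C2*b^5


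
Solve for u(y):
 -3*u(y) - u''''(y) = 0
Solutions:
 u(y) = (C1*sin(sqrt(2)*3^(1/4)*y/2) + C2*cos(sqrt(2)*3^(1/4)*y/2))*exp(-sqrt(2)*3^(1/4)*y/2) + (C3*sin(sqrt(2)*3^(1/4)*y/2) + C4*cos(sqrt(2)*3^(1/4)*y/2))*exp(sqrt(2)*3^(1/4)*y/2)


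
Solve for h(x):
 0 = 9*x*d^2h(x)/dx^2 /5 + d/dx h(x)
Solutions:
 h(x) = C1 + C2*x^(4/9)


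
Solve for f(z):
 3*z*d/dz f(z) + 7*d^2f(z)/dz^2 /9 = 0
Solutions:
 f(z) = C1 + C2*erf(3*sqrt(42)*z/14)


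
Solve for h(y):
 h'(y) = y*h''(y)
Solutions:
 h(y) = C1 + C2*y^2


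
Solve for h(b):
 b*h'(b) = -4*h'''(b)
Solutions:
 h(b) = C1 + Integral(C2*airyai(-2^(1/3)*b/2) + C3*airybi(-2^(1/3)*b/2), b)


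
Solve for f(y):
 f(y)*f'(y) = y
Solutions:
 f(y) = -sqrt(C1 + y^2)
 f(y) = sqrt(C1 + y^2)


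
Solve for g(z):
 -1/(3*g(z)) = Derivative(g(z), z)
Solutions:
 g(z) = -sqrt(C1 - 6*z)/3
 g(z) = sqrt(C1 - 6*z)/3


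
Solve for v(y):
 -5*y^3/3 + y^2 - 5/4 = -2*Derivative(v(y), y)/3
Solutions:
 v(y) = C1 + 5*y^4/8 - y^3/2 + 15*y/8


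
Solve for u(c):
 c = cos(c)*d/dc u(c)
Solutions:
 u(c) = C1 + Integral(c/cos(c), c)


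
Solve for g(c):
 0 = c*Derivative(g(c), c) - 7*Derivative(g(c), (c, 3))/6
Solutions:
 g(c) = C1 + Integral(C2*airyai(6^(1/3)*7^(2/3)*c/7) + C3*airybi(6^(1/3)*7^(2/3)*c/7), c)


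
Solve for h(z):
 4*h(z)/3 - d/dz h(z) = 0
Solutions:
 h(z) = C1*exp(4*z/3)


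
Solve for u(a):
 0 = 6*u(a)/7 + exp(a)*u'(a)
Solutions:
 u(a) = C1*exp(6*exp(-a)/7)


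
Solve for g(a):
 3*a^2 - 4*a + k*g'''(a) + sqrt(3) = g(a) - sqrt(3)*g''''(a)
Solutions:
 g(a) = C1*exp(a*(-sqrt(3)*k - sqrt(3)*sqrt(k^2 + 2*2^(2/3)*3^(1/6)*(-3*k^2 + sqrt(9*k^4 + 256*sqrt(3)))^(1/3) - 16*6^(1/3)/(-3*k^2 + sqrt(9*k^4 + 256*sqrt(3)))^(1/3)) + sqrt(6)*sqrt(k^3/sqrt(k^2 + 2*2^(2/3)*3^(1/6)*(-3*k^2 + sqrt(9*k^4 + 256*sqrt(3)))^(1/3) - 16*6^(1/3)/(-3*k^2 + sqrt(9*k^4 + 256*sqrt(3)))^(1/3)) + k^2 - 2^(2/3)*3^(1/6)*(-3*k^2 + sqrt(9*k^4 + 256*sqrt(3)))^(1/3) + 8*6^(1/3)/(-3*k^2 + sqrt(9*k^4 + 256*sqrt(3)))^(1/3)))/12) + C2*exp(a*(-sqrt(3)*k + sqrt(3)*sqrt(k^2 + 2*2^(2/3)*3^(1/6)*(-3*k^2 + sqrt(9*k^4 + 256*sqrt(3)))^(1/3) - 16*6^(1/3)/(-3*k^2 + sqrt(9*k^4 + 256*sqrt(3)))^(1/3)) - sqrt(6)*sqrt(-k^3/sqrt(k^2 + 2*2^(2/3)*3^(1/6)*(-3*k^2 + sqrt(9*k^4 + 256*sqrt(3)))^(1/3) - 16*6^(1/3)/(-3*k^2 + sqrt(9*k^4 + 256*sqrt(3)))^(1/3)) + k^2 - 2^(2/3)*3^(1/6)*(-3*k^2 + sqrt(9*k^4 + 256*sqrt(3)))^(1/3) + 8*6^(1/3)/(-3*k^2 + sqrt(9*k^4 + 256*sqrt(3)))^(1/3)))/12) + C3*exp(a*(-sqrt(3)*k + sqrt(3)*sqrt(k^2 + 2*2^(2/3)*3^(1/6)*(-3*k^2 + sqrt(9*k^4 + 256*sqrt(3)))^(1/3) - 16*6^(1/3)/(-3*k^2 + sqrt(9*k^4 + 256*sqrt(3)))^(1/3)) + sqrt(6)*sqrt(-k^3/sqrt(k^2 + 2*2^(2/3)*3^(1/6)*(-3*k^2 + sqrt(9*k^4 + 256*sqrt(3)))^(1/3) - 16*6^(1/3)/(-3*k^2 + sqrt(9*k^4 + 256*sqrt(3)))^(1/3)) + k^2 - 2^(2/3)*3^(1/6)*(-3*k^2 + sqrt(9*k^4 + 256*sqrt(3)))^(1/3) + 8*6^(1/3)/(-3*k^2 + sqrt(9*k^4 + 256*sqrt(3)))^(1/3)))/12) + C4*exp(-a*(sqrt(3)*k + sqrt(3)*sqrt(k^2 + 2*2^(2/3)*3^(1/6)*(-3*k^2 + sqrt(9*k^4 + 256*sqrt(3)))^(1/3) - 16*6^(1/3)/(-3*k^2 + sqrt(9*k^4 + 256*sqrt(3)))^(1/3)) + sqrt(6)*sqrt(k^3/sqrt(k^2 + 2*2^(2/3)*3^(1/6)*(-3*k^2 + sqrt(9*k^4 + 256*sqrt(3)))^(1/3) - 16*6^(1/3)/(-3*k^2 + sqrt(9*k^4 + 256*sqrt(3)))^(1/3)) + k^2 - 2^(2/3)*3^(1/6)*(-3*k^2 + sqrt(9*k^4 + 256*sqrt(3)))^(1/3) + 8*6^(1/3)/(-3*k^2 + sqrt(9*k^4 + 256*sqrt(3)))^(1/3)))/12) + 3*a^2 - 4*a + sqrt(3)


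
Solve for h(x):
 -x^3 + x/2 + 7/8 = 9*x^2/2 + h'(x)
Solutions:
 h(x) = C1 - x^4/4 - 3*x^3/2 + x^2/4 + 7*x/8


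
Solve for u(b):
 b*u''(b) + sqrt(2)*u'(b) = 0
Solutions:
 u(b) = C1 + C2*b^(1 - sqrt(2))


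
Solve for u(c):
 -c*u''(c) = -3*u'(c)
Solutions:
 u(c) = C1 + C2*c^4


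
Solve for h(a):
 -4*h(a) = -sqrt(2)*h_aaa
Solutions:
 h(a) = C3*exp(sqrt(2)*a) + (C1*sin(sqrt(6)*a/2) + C2*cos(sqrt(6)*a/2))*exp(-sqrt(2)*a/2)


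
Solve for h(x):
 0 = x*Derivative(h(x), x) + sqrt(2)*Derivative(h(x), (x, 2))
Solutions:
 h(x) = C1 + C2*erf(2^(1/4)*x/2)


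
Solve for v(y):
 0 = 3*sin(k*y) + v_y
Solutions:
 v(y) = C1 + 3*cos(k*y)/k


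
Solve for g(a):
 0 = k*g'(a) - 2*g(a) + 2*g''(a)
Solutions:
 g(a) = C1*exp(a*(-k + sqrt(k^2 + 16))/4) + C2*exp(-a*(k + sqrt(k^2 + 16))/4)


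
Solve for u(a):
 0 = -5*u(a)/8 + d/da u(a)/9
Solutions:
 u(a) = C1*exp(45*a/8)


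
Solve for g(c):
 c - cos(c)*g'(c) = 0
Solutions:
 g(c) = C1 + Integral(c/cos(c), c)


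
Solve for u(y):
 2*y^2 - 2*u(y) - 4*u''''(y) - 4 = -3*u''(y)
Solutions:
 u(y) = y^2 + (C1*sin(2^(3/4)*y*sin(atan(sqrt(23)/3)/2)/2) + C2*cos(2^(3/4)*y*sin(atan(sqrt(23)/3)/2)/2))*exp(-2^(3/4)*y*cos(atan(sqrt(23)/3)/2)/2) + (C3*sin(2^(3/4)*y*sin(atan(sqrt(23)/3)/2)/2) + C4*cos(2^(3/4)*y*sin(atan(sqrt(23)/3)/2)/2))*exp(2^(3/4)*y*cos(atan(sqrt(23)/3)/2)/2) + 1


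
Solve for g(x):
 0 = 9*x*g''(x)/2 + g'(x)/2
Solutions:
 g(x) = C1 + C2*x^(8/9)


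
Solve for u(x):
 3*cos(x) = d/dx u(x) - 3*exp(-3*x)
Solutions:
 u(x) = C1 + 3*sin(x) - exp(-3*x)


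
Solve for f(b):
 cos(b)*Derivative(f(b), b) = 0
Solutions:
 f(b) = C1


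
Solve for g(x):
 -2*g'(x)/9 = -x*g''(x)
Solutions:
 g(x) = C1 + C2*x^(11/9)


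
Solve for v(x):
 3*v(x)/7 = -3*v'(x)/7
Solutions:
 v(x) = C1*exp(-x)


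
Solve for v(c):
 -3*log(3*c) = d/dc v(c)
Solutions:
 v(c) = C1 - 3*c*log(c) - c*log(27) + 3*c


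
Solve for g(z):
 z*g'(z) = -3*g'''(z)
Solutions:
 g(z) = C1 + Integral(C2*airyai(-3^(2/3)*z/3) + C3*airybi(-3^(2/3)*z/3), z)


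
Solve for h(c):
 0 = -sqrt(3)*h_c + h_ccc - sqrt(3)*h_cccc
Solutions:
 h(c) = C1 + C2*exp(c*(2*18^(1/3)/(-2*sqrt(3) + sqrt(-12 + (243 - 2*sqrt(3))^2) + 243)^(1/3) + 4*sqrt(3) + 12^(1/3)*(-2*sqrt(3) + sqrt(-12 + (243 - 2*sqrt(3))^2) + 243)^(1/3))/36)*sin(2^(1/3)*3^(1/6)*c*(-2^(1/3)*3^(2/3)*(-2*sqrt(3) + 9*sqrt(-4/27 + (27 - 2*sqrt(3)/9)^2) + 243)^(1/3) + 6/(-2*sqrt(3) + 9*sqrt(-4/27 + (27 - 2*sqrt(3)/9)^2) + 243)^(1/3))/36) + C3*exp(c*(2*18^(1/3)/(-2*sqrt(3) + sqrt(-12 + (243 - 2*sqrt(3))^2) + 243)^(1/3) + 4*sqrt(3) + 12^(1/3)*(-2*sqrt(3) + sqrt(-12 + (243 - 2*sqrt(3))^2) + 243)^(1/3))/36)*cos(2^(1/3)*3^(1/6)*c*(-2^(1/3)*3^(2/3)*(-2*sqrt(3) + 9*sqrt(-4/27 + (27 - 2*sqrt(3)/9)^2) + 243)^(1/3) + 6/(-2*sqrt(3) + 9*sqrt(-4/27 + (27 - 2*sqrt(3)/9)^2) + 243)^(1/3))/36) + C4*exp(c*(-12^(1/3)*(-2*sqrt(3) + sqrt(-12 + (243 - 2*sqrt(3))^2) + 243)^(1/3) - 2*18^(1/3)/(-2*sqrt(3) + sqrt(-12 + (243 - 2*sqrt(3))^2) + 243)^(1/3) + 2*sqrt(3))/18)


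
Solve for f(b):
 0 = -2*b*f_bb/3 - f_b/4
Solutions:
 f(b) = C1 + C2*b^(5/8)


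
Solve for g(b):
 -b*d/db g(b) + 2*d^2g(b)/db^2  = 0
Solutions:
 g(b) = C1 + C2*erfi(b/2)


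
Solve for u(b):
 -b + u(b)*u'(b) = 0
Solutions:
 u(b) = -sqrt(C1 + b^2)
 u(b) = sqrt(C1 + b^2)


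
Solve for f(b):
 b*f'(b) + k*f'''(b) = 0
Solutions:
 f(b) = C1 + Integral(C2*airyai(b*(-1/k)^(1/3)) + C3*airybi(b*(-1/k)^(1/3)), b)


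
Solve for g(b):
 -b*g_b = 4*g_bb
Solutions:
 g(b) = C1 + C2*erf(sqrt(2)*b/4)


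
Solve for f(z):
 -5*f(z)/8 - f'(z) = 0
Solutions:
 f(z) = C1*exp(-5*z/8)


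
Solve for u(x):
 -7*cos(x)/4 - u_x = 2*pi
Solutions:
 u(x) = C1 - 2*pi*x - 7*sin(x)/4


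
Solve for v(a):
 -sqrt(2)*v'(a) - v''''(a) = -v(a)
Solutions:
 v(a) = (C1/exp(sqrt(2)*a*sqrt(-2*(1 + sqrt(273)/9)^(1/3) + 8/(3*(1 + sqrt(273)/9)^(1/3)) + 8/sqrt(-8/(3*(1 + sqrt(273)/9)^(1/3)) + 2*(1 + sqrt(273)/9)^(1/3))))^(1/4) + C2*exp(sqrt(2)*a*sqrt(-2*(1 + sqrt(273)/9)^(1/3) + 8/(3*(1 + sqrt(273)/9)^(1/3)) + 8/sqrt(-8/(3*(1 + sqrt(273)/9)^(1/3)) + 2*(1 + sqrt(273)/9)^(1/3))))^(1/4))*exp(-sqrt(2)*a*sqrt(-8/(3*(1 + sqrt(273)/9)^(1/3)) + 2*(1 + sqrt(273)/9)^(1/3))/4) + (C3*sin(sqrt(2)*a*sqrt(-8/(3*(1 + sqrt(273)/9)^(1/3)) + 2*(1 + sqrt(273)/9)^(1/3) + 8/sqrt(-8/(3*(1 + sqrt(273)/9)^(1/3)) + 2*(1 + sqrt(273)/9)^(1/3)))/4) + C4*cos(sqrt(2)*a*sqrt(-8/(3*(1 + sqrt(273)/9)^(1/3)) + 2*(1 + sqrt(273)/9)^(1/3) + 8/sqrt(-8/(3*(1 + sqrt(273)/9)^(1/3)) + 2*(1 + sqrt(273)/9)^(1/3)))/4))*exp(sqrt(2)*a*sqrt(-8/(3*(1 + sqrt(273)/9)^(1/3)) + 2*(1 + sqrt(273)/9)^(1/3))/4)


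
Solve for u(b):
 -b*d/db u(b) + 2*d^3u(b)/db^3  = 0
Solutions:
 u(b) = C1 + Integral(C2*airyai(2^(2/3)*b/2) + C3*airybi(2^(2/3)*b/2), b)


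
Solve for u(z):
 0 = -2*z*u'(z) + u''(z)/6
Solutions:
 u(z) = C1 + C2*erfi(sqrt(6)*z)


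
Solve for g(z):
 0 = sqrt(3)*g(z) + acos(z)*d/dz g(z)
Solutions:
 g(z) = C1*exp(-sqrt(3)*Integral(1/acos(z), z))


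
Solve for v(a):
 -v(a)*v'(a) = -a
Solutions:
 v(a) = -sqrt(C1 + a^2)
 v(a) = sqrt(C1 + a^2)


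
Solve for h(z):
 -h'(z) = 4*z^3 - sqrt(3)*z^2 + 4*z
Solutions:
 h(z) = C1 - z^4 + sqrt(3)*z^3/3 - 2*z^2


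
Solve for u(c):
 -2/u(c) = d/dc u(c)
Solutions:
 u(c) = -sqrt(C1 - 4*c)
 u(c) = sqrt(C1 - 4*c)


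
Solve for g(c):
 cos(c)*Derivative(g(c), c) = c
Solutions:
 g(c) = C1 + Integral(c/cos(c), c)


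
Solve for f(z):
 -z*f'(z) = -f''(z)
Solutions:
 f(z) = C1 + C2*erfi(sqrt(2)*z/2)


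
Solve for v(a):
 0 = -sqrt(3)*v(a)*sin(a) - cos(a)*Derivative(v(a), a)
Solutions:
 v(a) = C1*cos(a)^(sqrt(3))


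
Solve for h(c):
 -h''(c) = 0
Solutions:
 h(c) = C1 + C2*c


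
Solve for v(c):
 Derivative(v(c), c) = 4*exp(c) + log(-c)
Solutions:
 v(c) = C1 + c*log(-c) - c + 4*exp(c)


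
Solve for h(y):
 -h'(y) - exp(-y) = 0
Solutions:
 h(y) = C1 + exp(-y)


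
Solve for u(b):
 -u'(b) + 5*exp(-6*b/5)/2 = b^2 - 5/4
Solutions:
 u(b) = C1 - b^3/3 + 5*b/4 - 25*exp(-6*b/5)/12


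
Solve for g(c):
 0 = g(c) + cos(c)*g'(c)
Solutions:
 g(c) = C1*sqrt(sin(c) - 1)/sqrt(sin(c) + 1)


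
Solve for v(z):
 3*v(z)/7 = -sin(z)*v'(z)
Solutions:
 v(z) = C1*(cos(z) + 1)^(3/14)/(cos(z) - 1)^(3/14)


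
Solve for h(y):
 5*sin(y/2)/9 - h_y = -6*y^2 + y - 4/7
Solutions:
 h(y) = C1 + 2*y^3 - y^2/2 + 4*y/7 - 10*cos(y/2)/9


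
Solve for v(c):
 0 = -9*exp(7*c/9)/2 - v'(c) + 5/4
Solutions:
 v(c) = C1 + 5*c/4 - 81*exp(7*c/9)/14


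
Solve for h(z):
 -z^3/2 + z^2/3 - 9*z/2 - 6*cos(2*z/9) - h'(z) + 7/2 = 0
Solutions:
 h(z) = C1 - z^4/8 + z^3/9 - 9*z^2/4 + 7*z/2 - 27*sin(2*z/9)


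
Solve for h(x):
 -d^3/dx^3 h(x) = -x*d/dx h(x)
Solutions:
 h(x) = C1 + Integral(C2*airyai(x) + C3*airybi(x), x)


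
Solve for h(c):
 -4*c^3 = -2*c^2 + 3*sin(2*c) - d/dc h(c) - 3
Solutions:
 h(c) = C1 + c^4 - 2*c^3/3 - 3*c - 3*cos(2*c)/2


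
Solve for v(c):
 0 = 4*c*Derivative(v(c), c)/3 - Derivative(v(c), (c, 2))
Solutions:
 v(c) = C1 + C2*erfi(sqrt(6)*c/3)


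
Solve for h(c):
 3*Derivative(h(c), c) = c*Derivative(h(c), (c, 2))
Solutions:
 h(c) = C1 + C2*c^4


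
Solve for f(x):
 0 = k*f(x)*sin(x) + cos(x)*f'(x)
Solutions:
 f(x) = C1*exp(k*log(cos(x)))


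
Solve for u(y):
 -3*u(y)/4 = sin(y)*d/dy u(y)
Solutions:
 u(y) = C1*(cos(y) + 1)^(3/8)/(cos(y) - 1)^(3/8)


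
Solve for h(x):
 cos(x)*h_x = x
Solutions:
 h(x) = C1 + Integral(x/cos(x), x)


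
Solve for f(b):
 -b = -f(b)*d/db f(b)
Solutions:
 f(b) = -sqrt(C1 + b^2)
 f(b) = sqrt(C1 + b^2)


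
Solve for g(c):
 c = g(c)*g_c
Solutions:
 g(c) = -sqrt(C1 + c^2)
 g(c) = sqrt(C1 + c^2)


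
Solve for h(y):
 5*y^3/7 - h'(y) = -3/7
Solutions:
 h(y) = C1 + 5*y^4/28 + 3*y/7


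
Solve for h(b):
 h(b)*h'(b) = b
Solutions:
 h(b) = -sqrt(C1 + b^2)
 h(b) = sqrt(C1 + b^2)


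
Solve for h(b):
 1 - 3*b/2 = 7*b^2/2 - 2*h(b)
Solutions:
 h(b) = 7*b^2/4 + 3*b/4 - 1/2


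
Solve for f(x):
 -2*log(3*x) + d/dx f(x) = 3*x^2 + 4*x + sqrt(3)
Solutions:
 f(x) = C1 + x^3 + 2*x^2 + 2*x*log(x) - 2*x + sqrt(3)*x + x*log(9)


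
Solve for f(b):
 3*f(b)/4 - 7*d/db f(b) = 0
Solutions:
 f(b) = C1*exp(3*b/28)


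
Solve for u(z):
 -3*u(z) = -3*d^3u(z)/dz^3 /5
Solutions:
 u(z) = C3*exp(5^(1/3)*z) + (C1*sin(sqrt(3)*5^(1/3)*z/2) + C2*cos(sqrt(3)*5^(1/3)*z/2))*exp(-5^(1/3)*z/2)


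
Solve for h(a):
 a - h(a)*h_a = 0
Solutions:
 h(a) = -sqrt(C1 + a^2)
 h(a) = sqrt(C1 + a^2)


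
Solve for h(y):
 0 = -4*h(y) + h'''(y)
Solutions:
 h(y) = C3*exp(2^(2/3)*y) + (C1*sin(2^(2/3)*sqrt(3)*y/2) + C2*cos(2^(2/3)*sqrt(3)*y/2))*exp(-2^(2/3)*y/2)


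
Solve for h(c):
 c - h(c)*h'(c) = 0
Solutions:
 h(c) = -sqrt(C1 + c^2)
 h(c) = sqrt(C1 + c^2)


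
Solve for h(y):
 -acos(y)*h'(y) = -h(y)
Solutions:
 h(y) = C1*exp(Integral(1/acos(y), y))


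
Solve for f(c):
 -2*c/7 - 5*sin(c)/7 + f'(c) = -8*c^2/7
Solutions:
 f(c) = C1 - 8*c^3/21 + c^2/7 - 5*cos(c)/7


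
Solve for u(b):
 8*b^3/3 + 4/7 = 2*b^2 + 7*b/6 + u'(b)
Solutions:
 u(b) = C1 + 2*b^4/3 - 2*b^3/3 - 7*b^2/12 + 4*b/7


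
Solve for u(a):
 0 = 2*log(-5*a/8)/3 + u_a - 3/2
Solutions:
 u(a) = C1 - 2*a*log(-a)/3 + a*(-2*log(5)/3 + 2*log(2) + 13/6)


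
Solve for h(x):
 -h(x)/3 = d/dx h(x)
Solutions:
 h(x) = C1*exp(-x/3)


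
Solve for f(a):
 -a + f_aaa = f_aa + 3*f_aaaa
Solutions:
 f(a) = C1 + C2*a - a^3/6 - a^2/2 + (C3*sin(sqrt(11)*a/6) + C4*cos(sqrt(11)*a/6))*exp(a/6)


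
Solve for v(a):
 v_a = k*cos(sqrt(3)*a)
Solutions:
 v(a) = C1 + sqrt(3)*k*sin(sqrt(3)*a)/3


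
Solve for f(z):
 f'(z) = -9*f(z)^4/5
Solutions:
 f(z) = 5^(1/3)*(1/(C1 + 27*z))^(1/3)
 f(z) = 5^(1/3)*(-3^(2/3) - 3*3^(1/6)*I)*(1/(C1 + 9*z))^(1/3)/6
 f(z) = 5^(1/3)*(-3^(2/3) + 3*3^(1/6)*I)*(1/(C1 + 9*z))^(1/3)/6


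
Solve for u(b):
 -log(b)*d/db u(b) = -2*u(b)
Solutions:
 u(b) = C1*exp(2*li(b))


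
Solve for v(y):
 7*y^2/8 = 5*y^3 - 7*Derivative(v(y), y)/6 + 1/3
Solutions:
 v(y) = C1 + 15*y^4/14 - y^3/4 + 2*y/7


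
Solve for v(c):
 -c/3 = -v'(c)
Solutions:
 v(c) = C1 + c^2/6


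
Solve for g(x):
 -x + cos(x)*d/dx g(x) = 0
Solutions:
 g(x) = C1 + Integral(x/cos(x), x)


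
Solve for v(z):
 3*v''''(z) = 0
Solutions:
 v(z) = C1 + C2*z + C3*z^2 + C4*z^3


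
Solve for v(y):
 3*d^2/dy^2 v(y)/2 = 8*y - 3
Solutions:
 v(y) = C1 + C2*y + 8*y^3/9 - y^2


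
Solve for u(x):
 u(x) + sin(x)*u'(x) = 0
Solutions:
 u(x) = C1*sqrt(cos(x) + 1)/sqrt(cos(x) - 1)


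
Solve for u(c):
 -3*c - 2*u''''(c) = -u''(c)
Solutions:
 u(c) = C1 + C2*c + C3*exp(-sqrt(2)*c/2) + C4*exp(sqrt(2)*c/2) + c^3/2


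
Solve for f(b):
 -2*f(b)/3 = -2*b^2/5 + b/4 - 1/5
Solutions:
 f(b) = 3*b^2/5 - 3*b/8 + 3/10


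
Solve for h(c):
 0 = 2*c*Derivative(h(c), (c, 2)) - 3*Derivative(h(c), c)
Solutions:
 h(c) = C1 + C2*c^(5/2)


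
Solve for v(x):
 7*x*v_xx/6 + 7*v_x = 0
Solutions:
 v(x) = C1 + C2/x^5


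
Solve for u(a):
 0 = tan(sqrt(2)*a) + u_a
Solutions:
 u(a) = C1 + sqrt(2)*log(cos(sqrt(2)*a))/2


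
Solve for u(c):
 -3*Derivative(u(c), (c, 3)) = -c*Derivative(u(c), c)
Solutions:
 u(c) = C1 + Integral(C2*airyai(3^(2/3)*c/3) + C3*airybi(3^(2/3)*c/3), c)


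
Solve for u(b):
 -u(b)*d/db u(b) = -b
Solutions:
 u(b) = -sqrt(C1 + b^2)
 u(b) = sqrt(C1 + b^2)


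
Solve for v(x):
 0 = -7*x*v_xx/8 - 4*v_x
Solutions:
 v(x) = C1 + C2/x^(25/7)


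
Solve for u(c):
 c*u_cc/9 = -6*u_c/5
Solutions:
 u(c) = C1 + C2/c^(49/5)


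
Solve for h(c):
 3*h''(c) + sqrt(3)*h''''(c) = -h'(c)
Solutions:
 h(c) = C1 + C2*exp(c*(-2*2^(1/3)*3^(5/6)/(sqrt(3) + sqrt(3 + 4*sqrt(3)))^(1/3) + 6^(2/3)*(sqrt(3) + sqrt(3 + 4*sqrt(3)))^(1/3))/12)*sin(c*(2*6^(1/3)/(sqrt(3) + sqrt(3 + 4*sqrt(3)))^(1/3) + 2^(2/3)*3^(1/6)*(sqrt(3) + sqrt(3 + 4*sqrt(3)))^(1/3))/4) + C3*exp(c*(-2*2^(1/3)*3^(5/6)/(sqrt(3) + sqrt(3 + 4*sqrt(3)))^(1/3) + 6^(2/3)*(sqrt(3) + sqrt(3 + 4*sqrt(3)))^(1/3))/12)*cos(c*(2*6^(1/3)/(sqrt(3) + sqrt(3 + 4*sqrt(3)))^(1/3) + 2^(2/3)*3^(1/6)*(sqrt(3) + sqrt(3 + 4*sqrt(3)))^(1/3))/4) + C4*exp(-c*(-2*2^(1/3)*3^(5/6)/(sqrt(3) + sqrt(3 + 4*sqrt(3)))^(1/3) + 6^(2/3)*(sqrt(3) + sqrt(3 + 4*sqrt(3)))^(1/3))/6)


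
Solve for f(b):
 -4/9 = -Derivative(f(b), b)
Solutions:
 f(b) = C1 + 4*b/9


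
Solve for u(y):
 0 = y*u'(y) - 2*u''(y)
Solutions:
 u(y) = C1 + C2*erfi(y/2)


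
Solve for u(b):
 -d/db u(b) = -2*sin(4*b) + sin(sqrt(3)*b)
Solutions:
 u(b) = C1 - cos(4*b)/2 + sqrt(3)*cos(sqrt(3)*b)/3


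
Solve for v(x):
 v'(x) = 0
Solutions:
 v(x) = C1


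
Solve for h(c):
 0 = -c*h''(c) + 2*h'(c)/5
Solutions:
 h(c) = C1 + C2*c^(7/5)


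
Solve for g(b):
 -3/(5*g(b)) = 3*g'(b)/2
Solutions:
 g(b) = -sqrt(C1 - 20*b)/5
 g(b) = sqrt(C1 - 20*b)/5


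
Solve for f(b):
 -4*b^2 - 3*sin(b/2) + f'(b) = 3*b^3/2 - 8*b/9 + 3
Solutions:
 f(b) = C1 + 3*b^4/8 + 4*b^3/3 - 4*b^2/9 + 3*b - 6*cos(b/2)


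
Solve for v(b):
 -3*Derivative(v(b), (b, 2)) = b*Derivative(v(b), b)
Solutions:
 v(b) = C1 + C2*erf(sqrt(6)*b/6)


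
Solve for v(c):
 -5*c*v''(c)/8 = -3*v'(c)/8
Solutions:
 v(c) = C1 + C2*c^(8/5)


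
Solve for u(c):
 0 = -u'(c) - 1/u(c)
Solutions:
 u(c) = -sqrt(C1 - 2*c)
 u(c) = sqrt(C1 - 2*c)


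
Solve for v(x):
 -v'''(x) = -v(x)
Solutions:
 v(x) = C3*exp(x) + (C1*sin(sqrt(3)*x/2) + C2*cos(sqrt(3)*x/2))*exp(-x/2)


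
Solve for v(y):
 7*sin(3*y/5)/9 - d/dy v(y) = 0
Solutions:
 v(y) = C1 - 35*cos(3*y/5)/27


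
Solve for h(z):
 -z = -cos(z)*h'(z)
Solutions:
 h(z) = C1 + Integral(z/cos(z), z)


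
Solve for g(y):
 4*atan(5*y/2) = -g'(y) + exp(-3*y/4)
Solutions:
 g(y) = C1 - 4*y*atan(5*y/2) + 4*log(25*y^2 + 4)/5 - 4*exp(-3*y/4)/3


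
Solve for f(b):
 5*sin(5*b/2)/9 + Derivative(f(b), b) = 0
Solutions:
 f(b) = C1 + 2*cos(5*b/2)/9


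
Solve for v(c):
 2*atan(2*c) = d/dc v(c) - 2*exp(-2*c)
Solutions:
 v(c) = C1 + 2*c*atan(2*c) - log(4*c^2 + 1)/2 - exp(-2*c)


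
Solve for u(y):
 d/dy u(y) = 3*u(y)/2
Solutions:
 u(y) = C1*exp(3*y/2)


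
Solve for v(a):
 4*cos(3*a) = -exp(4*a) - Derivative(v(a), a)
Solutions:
 v(a) = C1 - exp(4*a)/4 - 4*sin(3*a)/3


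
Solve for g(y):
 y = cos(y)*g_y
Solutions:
 g(y) = C1 + Integral(y/cos(y), y)


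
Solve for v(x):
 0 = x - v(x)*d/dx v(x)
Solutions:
 v(x) = -sqrt(C1 + x^2)
 v(x) = sqrt(C1 + x^2)


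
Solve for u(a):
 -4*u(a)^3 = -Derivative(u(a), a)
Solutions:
 u(a) = -sqrt(2)*sqrt(-1/(C1 + 4*a))/2
 u(a) = sqrt(2)*sqrt(-1/(C1 + 4*a))/2


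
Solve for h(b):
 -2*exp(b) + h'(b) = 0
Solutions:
 h(b) = C1 + 2*exp(b)


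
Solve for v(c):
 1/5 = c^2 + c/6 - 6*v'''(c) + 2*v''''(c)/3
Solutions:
 v(c) = C1 + C2*c + C3*c^2 + C4*exp(9*c) + c^5/360 + 7*c^4/2592 - 127*c^3/29160


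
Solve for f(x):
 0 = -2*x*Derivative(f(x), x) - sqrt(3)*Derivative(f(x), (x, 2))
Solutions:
 f(x) = C1 + C2*erf(3^(3/4)*x/3)


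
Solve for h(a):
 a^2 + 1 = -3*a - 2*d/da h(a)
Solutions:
 h(a) = C1 - a^3/6 - 3*a^2/4 - a/2


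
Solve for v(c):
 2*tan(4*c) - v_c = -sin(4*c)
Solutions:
 v(c) = C1 - log(cos(4*c))/2 - cos(4*c)/4


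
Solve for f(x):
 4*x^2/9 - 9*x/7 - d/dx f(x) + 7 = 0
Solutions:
 f(x) = C1 + 4*x^3/27 - 9*x^2/14 + 7*x


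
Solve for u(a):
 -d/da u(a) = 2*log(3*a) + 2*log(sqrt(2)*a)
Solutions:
 u(a) = C1 - 4*a*log(a) - a*log(18) + 4*a


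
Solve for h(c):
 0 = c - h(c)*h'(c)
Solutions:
 h(c) = -sqrt(C1 + c^2)
 h(c) = sqrt(C1 + c^2)


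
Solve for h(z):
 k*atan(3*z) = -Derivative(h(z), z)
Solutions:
 h(z) = C1 - k*(z*atan(3*z) - log(9*z^2 + 1)/6)


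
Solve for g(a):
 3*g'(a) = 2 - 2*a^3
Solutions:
 g(a) = C1 - a^4/6 + 2*a/3


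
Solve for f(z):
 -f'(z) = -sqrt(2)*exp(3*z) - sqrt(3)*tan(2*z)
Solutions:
 f(z) = C1 + sqrt(2)*exp(3*z)/3 - sqrt(3)*log(cos(2*z))/2


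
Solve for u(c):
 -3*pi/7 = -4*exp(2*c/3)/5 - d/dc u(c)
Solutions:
 u(c) = C1 + 3*pi*c/7 - 6*exp(2*c/3)/5


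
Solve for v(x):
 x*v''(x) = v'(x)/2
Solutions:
 v(x) = C1 + C2*x^(3/2)


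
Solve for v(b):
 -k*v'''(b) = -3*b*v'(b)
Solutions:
 v(b) = C1 + Integral(C2*airyai(3^(1/3)*b*(1/k)^(1/3)) + C3*airybi(3^(1/3)*b*(1/k)^(1/3)), b)


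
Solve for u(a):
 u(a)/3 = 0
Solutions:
 u(a) = 0


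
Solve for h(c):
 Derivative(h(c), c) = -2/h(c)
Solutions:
 h(c) = -sqrt(C1 - 4*c)
 h(c) = sqrt(C1 - 4*c)


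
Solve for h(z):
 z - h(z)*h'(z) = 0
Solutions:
 h(z) = -sqrt(C1 + z^2)
 h(z) = sqrt(C1 + z^2)


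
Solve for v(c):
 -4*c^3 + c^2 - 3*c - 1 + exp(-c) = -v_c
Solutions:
 v(c) = C1 + c^4 - c^3/3 + 3*c^2/2 + c + exp(-c)


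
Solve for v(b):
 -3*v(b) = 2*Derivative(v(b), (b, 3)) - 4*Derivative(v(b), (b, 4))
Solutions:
 v(b) = C1*exp(b*(1 - 4*sqrt(-2*2^(2/3)/(-3 + sqrt(1033))^(1/3) + 1/16 + 2^(1/3)*(-3 + sqrt(1033))^(1/3)/4))/8)*sin(b*sqrt(-2*2^(2/3)/(-3 + sqrt(1033))^(1/3) - 1/8 + 2^(1/3)*(-3 + sqrt(1033))^(1/3)/4 + 1/(32*sqrt(-2*2^(2/3)/(-3 + sqrt(1033))^(1/3) + 1/16 + 2^(1/3)*(-3 + sqrt(1033))^(1/3)/4)))/2) + C2*exp(b*(1 - 4*sqrt(-2*2^(2/3)/(-3 + sqrt(1033))^(1/3) + 1/16 + 2^(1/3)*(-3 + sqrt(1033))^(1/3)/4))/8)*cos(b*sqrt(-2*2^(2/3)/(-3 + sqrt(1033))^(1/3) - 1/8 + 2^(1/3)*(-3 + sqrt(1033))^(1/3)/4 + 1/(32*sqrt(-2*2^(2/3)/(-3 + sqrt(1033))^(1/3) + 1/16 + 2^(1/3)*(-3 + sqrt(1033))^(1/3)/4)))/2) + C3*exp(b*(4*sqrt(-2*2^(2/3)/(-3 + sqrt(1033))^(1/3) + 1/16 + 2^(1/3)*(-3 + sqrt(1033))^(1/3)/4) + 1 + 4*sqrt(-2^(1/3)*(-3 + sqrt(1033))^(1/3)/4 + 1/8 + 2*2^(2/3)/(-3 + sqrt(1033))^(1/3) + 1/(32*sqrt(-2*2^(2/3)/(-3 + sqrt(1033))^(1/3) + 1/16 + 2^(1/3)*(-3 + sqrt(1033))^(1/3)/4))))/8) + C4*exp(b*(-4*sqrt(-2^(1/3)*(-3 + sqrt(1033))^(1/3)/4 + 1/8 + 2*2^(2/3)/(-3 + sqrt(1033))^(1/3) + 1/(32*sqrt(-2*2^(2/3)/(-3 + sqrt(1033))^(1/3) + 1/16 + 2^(1/3)*(-3 + sqrt(1033))^(1/3)/4))) + 4*sqrt(-2*2^(2/3)/(-3 + sqrt(1033))^(1/3) + 1/16 + 2^(1/3)*(-3 + sqrt(1033))^(1/3)/4) + 1)/8)


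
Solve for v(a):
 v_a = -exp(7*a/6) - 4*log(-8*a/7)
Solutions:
 v(a) = C1 - 4*a*log(-a) + 4*a*(-3*log(2) + 1 + log(7)) - 6*exp(7*a/6)/7


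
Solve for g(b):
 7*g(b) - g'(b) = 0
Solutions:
 g(b) = C1*exp(7*b)


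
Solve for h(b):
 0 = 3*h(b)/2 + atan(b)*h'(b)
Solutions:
 h(b) = C1*exp(-3*Integral(1/atan(b), b)/2)


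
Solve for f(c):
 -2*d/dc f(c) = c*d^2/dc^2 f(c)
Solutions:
 f(c) = C1 + C2/c


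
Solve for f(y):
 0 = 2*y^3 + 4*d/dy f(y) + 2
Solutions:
 f(y) = C1 - y^4/8 - y/2


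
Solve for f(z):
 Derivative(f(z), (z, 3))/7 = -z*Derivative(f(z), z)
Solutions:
 f(z) = C1 + Integral(C2*airyai(-7^(1/3)*z) + C3*airybi(-7^(1/3)*z), z)


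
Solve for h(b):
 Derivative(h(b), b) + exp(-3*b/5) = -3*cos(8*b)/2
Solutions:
 h(b) = C1 - 3*sin(8*b)/16 + 5*exp(-3*b/5)/3


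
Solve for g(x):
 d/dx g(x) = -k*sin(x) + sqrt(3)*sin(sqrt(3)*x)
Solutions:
 g(x) = C1 + k*cos(x) - cos(sqrt(3)*x)


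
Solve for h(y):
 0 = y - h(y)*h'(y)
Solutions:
 h(y) = -sqrt(C1 + y^2)
 h(y) = sqrt(C1 + y^2)


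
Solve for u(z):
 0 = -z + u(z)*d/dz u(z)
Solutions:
 u(z) = -sqrt(C1 + z^2)
 u(z) = sqrt(C1 + z^2)


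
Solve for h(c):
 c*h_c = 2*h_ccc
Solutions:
 h(c) = C1 + Integral(C2*airyai(2^(2/3)*c/2) + C3*airybi(2^(2/3)*c/2), c)


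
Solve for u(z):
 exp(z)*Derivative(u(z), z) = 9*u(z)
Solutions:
 u(z) = C1*exp(-9*exp(-z))


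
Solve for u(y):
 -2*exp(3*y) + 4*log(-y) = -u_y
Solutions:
 u(y) = C1 - 4*y*log(-y) + 4*y + 2*exp(3*y)/3


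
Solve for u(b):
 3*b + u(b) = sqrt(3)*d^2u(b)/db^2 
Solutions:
 u(b) = C1*exp(-3^(3/4)*b/3) + C2*exp(3^(3/4)*b/3) - 3*b


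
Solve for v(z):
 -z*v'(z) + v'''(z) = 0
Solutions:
 v(z) = C1 + Integral(C2*airyai(z) + C3*airybi(z), z)


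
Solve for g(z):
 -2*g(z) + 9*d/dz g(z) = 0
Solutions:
 g(z) = C1*exp(2*z/9)


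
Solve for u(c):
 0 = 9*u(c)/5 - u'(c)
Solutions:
 u(c) = C1*exp(9*c/5)


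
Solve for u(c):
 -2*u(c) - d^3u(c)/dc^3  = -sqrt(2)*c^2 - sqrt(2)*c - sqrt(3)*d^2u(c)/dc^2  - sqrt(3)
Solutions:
 u(c) = C1*exp(c*(3^(2/3)/(-sqrt(3) + sqrt(-3 + (9 - sqrt(3))^2) + 9)^(1/3) + 2*sqrt(3) + 3^(1/3)*(-sqrt(3) + sqrt(-3 + (9 - sqrt(3))^2) + 9)^(1/3))/6)*sin(3^(1/6)*c*(-3^(2/3)*(-sqrt(3) + sqrt(-3 + (9 - sqrt(3))^2) + 9)^(1/3) + 3/(-sqrt(3) + sqrt(-3 + (9 - sqrt(3))^2) + 9)^(1/3))/6) + C2*exp(c*(3^(2/3)/(-sqrt(3) + sqrt(-3 + (9 - sqrt(3))^2) + 9)^(1/3) + 2*sqrt(3) + 3^(1/3)*(-sqrt(3) + sqrt(-3 + (9 - sqrt(3))^2) + 9)^(1/3))/6)*cos(3^(1/6)*c*(-3^(2/3)*(-sqrt(3) + sqrt(-3 + (9 - sqrt(3))^2) + 9)^(1/3) + 3/(-sqrt(3) + sqrt(-3 + (9 - sqrt(3))^2) + 9)^(1/3))/6) + C3*exp(c*(-3^(1/3)*(-sqrt(3) + sqrt(-3 + (9 - sqrt(3))^2) + 9)^(1/3) - 3^(2/3)/(-sqrt(3) + sqrt(-3 + (9 - sqrt(3))^2) + 9)^(1/3) + sqrt(3))/3) + sqrt(2)*c^2/2 + sqrt(2)*c/2 + sqrt(3)/2 + sqrt(6)/2


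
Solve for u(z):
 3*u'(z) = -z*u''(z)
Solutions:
 u(z) = C1 + C2/z^2


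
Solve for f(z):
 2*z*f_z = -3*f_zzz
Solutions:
 f(z) = C1 + Integral(C2*airyai(-2^(1/3)*3^(2/3)*z/3) + C3*airybi(-2^(1/3)*3^(2/3)*z/3), z)


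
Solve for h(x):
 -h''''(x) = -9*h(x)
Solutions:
 h(x) = C1*exp(-sqrt(3)*x) + C2*exp(sqrt(3)*x) + C3*sin(sqrt(3)*x) + C4*cos(sqrt(3)*x)


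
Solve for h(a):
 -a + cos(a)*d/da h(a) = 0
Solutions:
 h(a) = C1 + Integral(a/cos(a), a)


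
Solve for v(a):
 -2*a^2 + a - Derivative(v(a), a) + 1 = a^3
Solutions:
 v(a) = C1 - a^4/4 - 2*a^3/3 + a^2/2 + a


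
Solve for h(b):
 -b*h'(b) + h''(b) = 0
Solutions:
 h(b) = C1 + C2*erfi(sqrt(2)*b/2)


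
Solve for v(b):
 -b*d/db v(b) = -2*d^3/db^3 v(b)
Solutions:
 v(b) = C1 + Integral(C2*airyai(2^(2/3)*b/2) + C3*airybi(2^(2/3)*b/2), b)


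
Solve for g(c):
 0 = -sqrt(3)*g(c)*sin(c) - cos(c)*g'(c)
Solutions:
 g(c) = C1*cos(c)^(sqrt(3))


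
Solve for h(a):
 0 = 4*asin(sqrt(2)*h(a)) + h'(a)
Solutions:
 Integral(1/asin(sqrt(2)*_y), (_y, h(a))) = C1 - 4*a


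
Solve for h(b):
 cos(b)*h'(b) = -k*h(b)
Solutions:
 h(b) = C1*exp(k*(log(sin(b) - 1) - log(sin(b) + 1))/2)


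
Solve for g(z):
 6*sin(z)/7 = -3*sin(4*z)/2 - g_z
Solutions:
 g(z) = C1 + 6*cos(z)/7 + 3*cos(4*z)/8


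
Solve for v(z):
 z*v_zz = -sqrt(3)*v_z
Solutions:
 v(z) = C1 + C2*z^(1 - sqrt(3))


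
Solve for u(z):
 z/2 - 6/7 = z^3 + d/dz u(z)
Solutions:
 u(z) = C1 - z^4/4 + z^2/4 - 6*z/7


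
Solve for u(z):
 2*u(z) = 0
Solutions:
 u(z) = 0


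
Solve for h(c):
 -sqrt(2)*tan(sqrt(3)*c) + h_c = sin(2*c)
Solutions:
 h(c) = C1 - sqrt(6)*log(cos(sqrt(3)*c))/3 - cos(2*c)/2


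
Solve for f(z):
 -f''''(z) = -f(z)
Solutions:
 f(z) = C1*exp(-z) + C2*exp(z) + C3*sin(z) + C4*cos(z)


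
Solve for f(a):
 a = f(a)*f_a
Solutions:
 f(a) = -sqrt(C1 + a^2)
 f(a) = sqrt(C1 + a^2)


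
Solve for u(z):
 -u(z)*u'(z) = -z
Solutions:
 u(z) = -sqrt(C1 + z^2)
 u(z) = sqrt(C1 + z^2)


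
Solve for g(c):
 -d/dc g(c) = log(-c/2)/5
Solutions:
 g(c) = C1 - c*log(-c)/5 + c*(log(2) + 1)/5


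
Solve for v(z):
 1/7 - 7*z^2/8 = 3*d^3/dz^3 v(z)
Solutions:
 v(z) = C1 + C2*z + C3*z^2 - 7*z^5/1440 + z^3/126


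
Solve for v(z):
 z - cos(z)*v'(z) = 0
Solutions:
 v(z) = C1 + Integral(z/cos(z), z)


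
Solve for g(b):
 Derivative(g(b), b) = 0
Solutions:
 g(b) = C1


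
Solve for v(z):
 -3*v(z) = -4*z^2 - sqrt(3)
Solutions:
 v(z) = 4*z^2/3 + sqrt(3)/3


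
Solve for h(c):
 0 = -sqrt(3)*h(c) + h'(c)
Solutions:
 h(c) = C1*exp(sqrt(3)*c)


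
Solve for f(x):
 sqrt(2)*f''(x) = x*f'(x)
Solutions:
 f(x) = C1 + C2*erfi(2^(1/4)*x/2)


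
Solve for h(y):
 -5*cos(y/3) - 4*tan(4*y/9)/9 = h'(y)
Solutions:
 h(y) = C1 + log(cos(4*y/9)) - 15*sin(y/3)


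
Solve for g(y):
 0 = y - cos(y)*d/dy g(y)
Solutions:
 g(y) = C1 + Integral(y/cos(y), y)


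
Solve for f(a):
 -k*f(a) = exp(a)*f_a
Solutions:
 f(a) = C1*exp(k*exp(-a))


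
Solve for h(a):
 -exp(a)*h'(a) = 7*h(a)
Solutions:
 h(a) = C1*exp(7*exp(-a))


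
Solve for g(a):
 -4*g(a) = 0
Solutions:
 g(a) = 0


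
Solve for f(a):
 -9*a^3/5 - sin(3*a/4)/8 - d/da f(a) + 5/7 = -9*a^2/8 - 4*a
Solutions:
 f(a) = C1 - 9*a^4/20 + 3*a^3/8 + 2*a^2 + 5*a/7 + cos(3*a/4)/6


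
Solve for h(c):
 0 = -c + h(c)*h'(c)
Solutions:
 h(c) = -sqrt(C1 + c^2)
 h(c) = sqrt(C1 + c^2)


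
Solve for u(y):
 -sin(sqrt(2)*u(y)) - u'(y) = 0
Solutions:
 u(y) = sqrt(2)*(pi - acos((-exp(2*sqrt(2)*C1) - exp(2*sqrt(2)*y))/(exp(2*sqrt(2)*C1) - exp(2*sqrt(2)*y)))/2)
 u(y) = sqrt(2)*acos((-exp(2*sqrt(2)*C1) - exp(2*sqrt(2)*y))/(exp(2*sqrt(2)*C1) - exp(2*sqrt(2)*y)))/2


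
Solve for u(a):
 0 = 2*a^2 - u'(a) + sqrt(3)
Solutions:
 u(a) = C1 + 2*a^3/3 + sqrt(3)*a


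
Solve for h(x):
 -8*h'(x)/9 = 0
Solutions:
 h(x) = C1


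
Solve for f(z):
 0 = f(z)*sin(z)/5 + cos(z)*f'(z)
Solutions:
 f(z) = C1*cos(z)^(1/5)


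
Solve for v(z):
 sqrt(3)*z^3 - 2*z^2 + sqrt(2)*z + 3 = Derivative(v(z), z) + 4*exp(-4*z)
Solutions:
 v(z) = C1 + sqrt(3)*z^4/4 - 2*z^3/3 + sqrt(2)*z^2/2 + 3*z + exp(-4*z)


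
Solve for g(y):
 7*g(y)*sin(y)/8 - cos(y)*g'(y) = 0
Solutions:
 g(y) = C1/cos(y)^(7/8)


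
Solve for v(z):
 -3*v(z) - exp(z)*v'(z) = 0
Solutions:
 v(z) = C1*exp(3*exp(-z))


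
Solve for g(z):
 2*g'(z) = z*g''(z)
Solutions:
 g(z) = C1 + C2*z^3


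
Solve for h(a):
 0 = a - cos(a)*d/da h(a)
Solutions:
 h(a) = C1 + Integral(a/cos(a), a)


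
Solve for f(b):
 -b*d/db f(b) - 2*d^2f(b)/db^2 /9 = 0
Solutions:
 f(b) = C1 + C2*erf(3*b/2)


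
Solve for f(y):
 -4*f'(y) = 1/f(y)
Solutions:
 f(y) = -sqrt(C1 - 2*y)/2
 f(y) = sqrt(C1 - 2*y)/2


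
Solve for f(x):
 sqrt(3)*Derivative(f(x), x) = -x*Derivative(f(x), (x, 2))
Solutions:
 f(x) = C1 + C2*x^(1 - sqrt(3))


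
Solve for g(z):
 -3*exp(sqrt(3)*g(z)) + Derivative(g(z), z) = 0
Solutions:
 g(z) = sqrt(3)*(2*log(-1/(C1 + 3*z)) - log(3))/6


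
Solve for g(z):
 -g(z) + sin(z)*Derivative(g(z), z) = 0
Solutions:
 g(z) = C1*sqrt(cos(z) - 1)/sqrt(cos(z) + 1)


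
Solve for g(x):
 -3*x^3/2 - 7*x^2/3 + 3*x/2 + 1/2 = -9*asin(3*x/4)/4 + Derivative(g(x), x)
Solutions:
 g(x) = C1 - 3*x^4/8 - 7*x^3/9 + 3*x^2/4 + 9*x*asin(3*x/4)/4 + x/2 + 3*sqrt(16 - 9*x^2)/4


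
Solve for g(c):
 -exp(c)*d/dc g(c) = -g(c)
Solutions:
 g(c) = C1*exp(-exp(-c))


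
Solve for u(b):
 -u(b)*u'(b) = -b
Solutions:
 u(b) = -sqrt(C1 + b^2)
 u(b) = sqrt(C1 + b^2)


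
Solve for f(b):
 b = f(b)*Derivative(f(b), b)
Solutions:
 f(b) = -sqrt(C1 + b^2)
 f(b) = sqrt(C1 + b^2)


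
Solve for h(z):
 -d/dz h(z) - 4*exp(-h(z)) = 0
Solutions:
 h(z) = log(C1 - 4*z)


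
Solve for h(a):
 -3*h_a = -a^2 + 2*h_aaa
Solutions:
 h(a) = C1 + C2*sin(sqrt(6)*a/2) + C3*cos(sqrt(6)*a/2) + a^3/9 - 4*a/9


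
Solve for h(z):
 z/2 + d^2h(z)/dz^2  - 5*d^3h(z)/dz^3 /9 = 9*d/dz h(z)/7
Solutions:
 h(z) = C1 + 7*z^2/36 + 49*z/162 + (C2*sin(9*sqrt(91)*z/70) + C3*cos(9*sqrt(91)*z/70))*exp(9*z/10)


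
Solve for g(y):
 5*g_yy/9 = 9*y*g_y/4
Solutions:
 g(y) = C1 + C2*erfi(9*sqrt(10)*y/20)


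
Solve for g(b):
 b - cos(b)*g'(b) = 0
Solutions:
 g(b) = C1 + Integral(b/cos(b), b)


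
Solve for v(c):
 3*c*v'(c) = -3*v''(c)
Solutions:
 v(c) = C1 + C2*erf(sqrt(2)*c/2)


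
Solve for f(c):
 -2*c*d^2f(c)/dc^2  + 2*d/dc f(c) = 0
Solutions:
 f(c) = C1 + C2*c^2


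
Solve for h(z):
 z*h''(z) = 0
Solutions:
 h(z) = C1 + C2*z


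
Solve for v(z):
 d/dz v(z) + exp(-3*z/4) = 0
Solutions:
 v(z) = C1 + 4*exp(-3*z/4)/3


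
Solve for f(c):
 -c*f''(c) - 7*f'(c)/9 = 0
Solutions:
 f(c) = C1 + C2*c^(2/9)


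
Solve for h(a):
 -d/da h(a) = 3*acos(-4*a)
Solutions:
 h(a) = C1 - 3*a*acos(-4*a) - 3*sqrt(1 - 16*a^2)/4


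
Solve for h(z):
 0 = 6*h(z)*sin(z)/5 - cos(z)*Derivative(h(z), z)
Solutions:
 h(z) = C1/cos(z)^(6/5)


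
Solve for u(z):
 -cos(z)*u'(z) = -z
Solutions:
 u(z) = C1 + Integral(z/cos(z), z)


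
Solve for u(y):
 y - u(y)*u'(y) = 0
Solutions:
 u(y) = -sqrt(C1 + y^2)
 u(y) = sqrt(C1 + y^2)


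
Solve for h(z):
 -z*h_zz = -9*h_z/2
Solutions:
 h(z) = C1 + C2*z^(11/2)


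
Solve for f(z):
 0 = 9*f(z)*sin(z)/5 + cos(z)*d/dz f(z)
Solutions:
 f(z) = C1*cos(z)^(9/5)


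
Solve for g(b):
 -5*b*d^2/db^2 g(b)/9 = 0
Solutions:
 g(b) = C1 + C2*b
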